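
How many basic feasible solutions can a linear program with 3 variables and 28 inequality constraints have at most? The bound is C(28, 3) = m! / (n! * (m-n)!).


Each vertex corresponds to some choice of n active constraints out of m, so the number of vertices is at most C(m, n) = m! / (n!(m-n)!).
m = 28, n = 3
Numerator: 28 * 27 * 26
Denominator: 3! = 6
C(28, 3) = 3276


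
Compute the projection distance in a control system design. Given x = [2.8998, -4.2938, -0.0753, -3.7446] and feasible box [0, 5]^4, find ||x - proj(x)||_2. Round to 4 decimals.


Project each component onto [0, 5].
clip(2.8998) = 2.8998, clip(-4.2938) = 0.0, clip(-0.0753) = 0.0, clip(-3.7446) = 0.0
Projection = [2.8998, 0.0, 0.0, 0.0]
Squared diffs: [0.0, 18.4367, 0.0057, 14.022]
Distance = sqrt(32.4644) = 5.6978


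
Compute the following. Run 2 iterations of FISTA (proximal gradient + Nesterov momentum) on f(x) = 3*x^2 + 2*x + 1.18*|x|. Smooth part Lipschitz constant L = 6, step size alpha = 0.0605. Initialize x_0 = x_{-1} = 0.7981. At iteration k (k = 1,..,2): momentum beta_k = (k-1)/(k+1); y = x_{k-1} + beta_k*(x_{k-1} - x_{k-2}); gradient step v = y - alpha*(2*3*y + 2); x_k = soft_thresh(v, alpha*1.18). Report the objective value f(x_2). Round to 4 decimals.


FISTA on f(x) = 3*x^2 + 2*x + 1.18*|x|
L = 6, alpha = 0.0605
Iteration 1: beta = 0.0, y = 0.7981 + 0.0*(0.7981 - 0.7981) = 0.7981
  grad(y) = 6.7886, v = y - alpha*grad = 0.3874
  prox(v) = soft_thresh(0.3874, 0.0714) = 0.316
Iteration 2: beta = 0.3333, y = 0.316 + 0.3333*(0.316 - 0.7981) = 0.1553
  grad(y) = 2.9318, v = y - alpha*grad = -0.0221
  prox(v) = soft_thresh(-0.0221, 0.0714) = 0.0
f(x_2) = 3*0.0^2 + 2*0.0 + 1.18*|0.0| = 0.0


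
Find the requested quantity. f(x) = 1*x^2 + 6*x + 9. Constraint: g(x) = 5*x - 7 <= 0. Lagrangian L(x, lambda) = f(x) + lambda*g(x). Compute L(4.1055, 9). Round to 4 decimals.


Step 1: Evaluate f(x).
f(4.1055) = 1*4.1055^2 + 6*4.1055 + 9 = 50.4881
Step 2: Evaluate g(x).
g(4.1055) = 5*4.1055 - 7 = 13.5275
Step 3: Compute Lagrangian.
L = 50.4881 + 9*13.5275 = 172.2356


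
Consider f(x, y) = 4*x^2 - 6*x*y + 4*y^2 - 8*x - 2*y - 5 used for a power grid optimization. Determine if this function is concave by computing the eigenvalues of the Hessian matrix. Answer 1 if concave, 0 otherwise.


The Hessian of f(x,y) = 4*x^2 - 6*x*y + 4*y^2 - 8*x - 2*y - 5 is:
H = [[8, -6], [-6, 8]]
Trace = 8 + 8 = 16
Determinant = 8*8 - (-6)^2 = 28
Discriminant = (16)^2 - 4*28 = 144.0
Eigenvalues: lambda_1 = 2.0, lambda_2 = 14.0
The function is not concave.

0


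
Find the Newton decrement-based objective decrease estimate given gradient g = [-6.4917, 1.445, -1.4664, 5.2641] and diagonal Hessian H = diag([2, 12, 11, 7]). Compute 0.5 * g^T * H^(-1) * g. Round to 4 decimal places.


Step 1: H is diagonal, so H^(-1) * g = [-3.2459, 0.1204, -0.1333, 0.752].
Step 2: g^T H^(-1) g = sum_i g_i^2 / H_ii
  = (-6.4917)^2/2 + (1.445)^2/12 + (-1.4664)^2/11 + (5.2641)^2/7
  = 21.0711 + 0.174 + 0.1955 + 3.9587 = 25.3992
Step 3: Objective decrease = 0.5 * g^T H^(-1) g = 12.6996


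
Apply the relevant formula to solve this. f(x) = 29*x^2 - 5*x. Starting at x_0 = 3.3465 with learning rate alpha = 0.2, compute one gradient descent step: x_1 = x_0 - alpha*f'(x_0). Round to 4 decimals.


We compute the gradient at x_0 and apply the update.
f'(x) = 58*x - 5
f'(3.3465) = 58*3.3465 - 5 = 189.097
x_1 = 3.3465 - 0.2*189.097 = -34.4729


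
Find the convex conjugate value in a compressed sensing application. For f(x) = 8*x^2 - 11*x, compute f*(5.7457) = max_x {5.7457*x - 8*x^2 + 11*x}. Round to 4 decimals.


f*(y) = sup_x {y*x - a*x^2 - b*x} = sup_x {(y-b)*x - a*x^2}
FOC: (y - b) - 2a*x = 0 => x* = (y - b)/(2a)
x* = (5.7457 + 11)/(2*8) = 1.0466
f*(5.7457) = (y-b)^2/(4a) = (5.7457 + 11)^2/(4*8)
= 280.4185/32 = 8.7631


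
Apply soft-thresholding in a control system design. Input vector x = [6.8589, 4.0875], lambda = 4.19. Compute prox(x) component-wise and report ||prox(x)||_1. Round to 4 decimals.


Soft-thresholding with lambda = 4.19:
prox(6.8589) = sign(6.8589)*max(|6.8589| - 4.19, 0) = 2.6689
prox(4.0875) = sign(4.0875)*max(|4.0875| - 4.19, 0) = 0.0
prox(x) = [2.6689, 0.0]
||prox(x)||_1 = 2.6689 + 0.0 = 2.6689


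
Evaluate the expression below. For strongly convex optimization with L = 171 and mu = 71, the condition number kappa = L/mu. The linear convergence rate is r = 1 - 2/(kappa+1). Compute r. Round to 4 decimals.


Step 1: Compute the condition number.
kappa = L/mu = 171/71 = 2.4085
Step 2: Compute the convergence rate.
r = 1 - 2/(kappa + 1) = 1 - 2*mu/(L + mu) = (L - mu)/(L + mu) = 100/242 = 0.4132


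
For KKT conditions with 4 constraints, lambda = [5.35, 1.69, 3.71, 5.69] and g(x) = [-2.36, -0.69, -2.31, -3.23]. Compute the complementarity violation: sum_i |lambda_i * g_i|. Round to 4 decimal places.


KKT complementary slackness check:
lambda_1 * g_1 = 5.35 * -2.36 = -12.626
lambda_2 * g_2 = 1.69 * -0.69 = -1.1661
lambda_3 * g_3 = 3.71 * -2.31 = -8.5701
lambda_4 * g_4 = 5.69 * -3.23 = -18.3787
Total violation = 12.626 + 1.1661 + 8.5701 + 18.3787 = 40.7409


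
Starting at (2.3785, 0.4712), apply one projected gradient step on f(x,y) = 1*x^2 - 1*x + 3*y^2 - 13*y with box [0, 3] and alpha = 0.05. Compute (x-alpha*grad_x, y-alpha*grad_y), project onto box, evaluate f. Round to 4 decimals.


Step 1: Compute gradient at (2.3785, 0.4712).
grad_x = 2*1*2.3785 - 1 = 3.757
grad_y = 2*3*0.4712 - 13 = -10.1728
Step 2: Gradient step.
x_raw = 2.3785 - 0.05*3.757 = 2.1907
y_raw = 0.4712 - 0.05*-10.1728 = 0.9798
Step 3: Project onto [0, 3].
x_proj = clip(2.1907) = 2.1907
y_proj = clip(0.9798) = 0.9798
Step 4: Evaluate f.
f(2.1907, 0.9798) = -7.2494


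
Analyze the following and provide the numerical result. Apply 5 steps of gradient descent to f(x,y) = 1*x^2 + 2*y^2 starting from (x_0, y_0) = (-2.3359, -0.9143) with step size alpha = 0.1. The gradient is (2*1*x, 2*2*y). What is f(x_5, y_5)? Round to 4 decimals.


Gradient descent on f(x,y) = 1*x^2 + 2*y^2.
Starting point: (-2.3359, -0.9143), alpha = 0.1
Step 1: grad_x = 2*1*-2.3359 = -4.6718, grad_y = 2*2*-0.9143 = -3.6572
  x_1 = -2.3359 - 0.1*-4.6718 = -1.8687
  y_1 = -0.9143 - 0.1*-3.6572 = -0.5486
Step 2: grad_x = 2*1*-1.8687 = -3.7374, grad_y = 2*2*-0.5486 = -2.1943
  x_2 = -1.8687 - 0.1*-3.7374 = -1.495
  y_2 = -0.5486 - 0.1*-2.1943 = -0.3291
Step 3: grad_x = 2*1*-1.495 = -2.99, grad_y = 2*2*-0.3291 = -1.3166
  x_3 = -1.495 - 0.1*-2.99 = -1.196
  y_3 = -0.3291 - 0.1*-1.3166 = -0.1975
Step 4: grad_x = 2*1*-1.196 = -2.392, grad_y = 2*2*-0.1975 = -0.79
  x_4 = -1.196 - 0.1*-2.392 = -0.9568
  y_4 = -0.1975 - 0.1*-0.79 = -0.1185
Step 5: grad_x = 2*1*-0.9568 = -1.9136, grad_y = 2*2*-0.1185 = -0.474
  x_5 = -0.9568 - 0.1*-1.9136 = -0.7654
  y_5 = -0.1185 - 0.1*-0.474 = -0.0711
f(-0.7654, -0.0711) = 1*(-0.7654)^2 + 2*(-0.0711)^2 = 0.596


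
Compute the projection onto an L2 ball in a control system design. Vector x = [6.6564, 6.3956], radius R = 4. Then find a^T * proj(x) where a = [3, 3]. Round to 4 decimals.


Step 1: Compute ||x|| (intermediates to 6 decimals).
||x|| = sqrt(6.6564^2 + 6.3956^2) = 9.231
Step 2: Project.
Since ||x|| > R, scale = R/||x|| = 4/9.231 = 0.433323, proj(x) = scale * x
proj(x) = [2.884371, 2.771361]
Step 3: Dot product.
a^T * proj(x) = 3*2.884371 + 3*2.771361 = 16.9672


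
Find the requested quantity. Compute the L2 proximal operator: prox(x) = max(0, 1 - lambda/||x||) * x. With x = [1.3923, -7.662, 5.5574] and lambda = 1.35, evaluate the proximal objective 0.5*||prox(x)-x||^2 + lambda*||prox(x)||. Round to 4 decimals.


Step 1: Compute ||x||.
||x|| = 9.5671
Step 2: Compute scaling factor.
scale = max(0, 1 - 1.35/9.5671) = 0.8589
Step 3: prox(x) = [1.1958, -6.5808, 4.7732]
||prox(x)|| = 8.2171
Step 4: Proximal objective.
0.5*||prox-x||^2 = 0.9113
lambda*||prox|| = 11.0931
Total = 12.0043


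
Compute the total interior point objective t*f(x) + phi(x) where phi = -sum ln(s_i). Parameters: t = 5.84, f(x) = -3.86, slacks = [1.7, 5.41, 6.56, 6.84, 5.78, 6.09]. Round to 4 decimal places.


Step 1: Compute log-barrier.
ln values: [0.5306, 1.6882, 1.881, 1.9228, 1.7544, 1.8066]
phi = -(0.5306 + 1.6882 + 1.881 + 1.9228 + 1.7544 + 1.8066) = -9.5837
Step 2: Compute augmented objective.
t*f(x) = 5.84*-3.86 = -22.5424
Total = -22.5424 - 9.5837 = -32.1261


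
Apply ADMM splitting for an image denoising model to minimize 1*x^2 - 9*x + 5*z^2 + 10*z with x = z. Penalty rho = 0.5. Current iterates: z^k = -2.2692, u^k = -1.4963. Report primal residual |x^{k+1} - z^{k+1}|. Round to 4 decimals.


ADMM iteration with rho = 0.5, z^k = -2.2692, u^k = -1.4963
Step 1: x-update.
Minimize 1*x^2 - 9*x + (0.5/2)*(x + 2.2692 - 1.4963)^2
FOC: (2*1 + 0.5)*x = 9 + 0.5*(-2.2692 + 1.4963)
x^{k+1} = 3.4454
Step 2: z-update.
Minimize 5*z^2 + 10*z + (0.5/2)*(3.4454 - z - 1.4963)^2
FOC: (2*5 + 0.5)*z = -10 + 0.5*(3.4454 - 1.4963)
z^{k+1} = -0.8596
Step 3: u-update.
u^{k+1} = -1.4963 + 3.4454 + 0.8596 = 2.8087
Step 4: Primal residual = |3.4454 + 0.8596| = 4.305


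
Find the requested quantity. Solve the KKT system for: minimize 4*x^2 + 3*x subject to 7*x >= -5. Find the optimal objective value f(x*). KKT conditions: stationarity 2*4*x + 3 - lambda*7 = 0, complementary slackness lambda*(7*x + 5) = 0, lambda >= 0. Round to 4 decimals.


Step 1: Try lambda = 0 (constraint inactive).
Stationarity: 2*4*x + 3 = 0
x* = -3/(2*4) = -0.375
Check constraint: 7*-0.375 = -2.625 >= -5 -- satisfied.
Step 2: Compute optimal value.
f(x*) = 4*(-0.375)^2 + 3*(-0.375) = -0.5625


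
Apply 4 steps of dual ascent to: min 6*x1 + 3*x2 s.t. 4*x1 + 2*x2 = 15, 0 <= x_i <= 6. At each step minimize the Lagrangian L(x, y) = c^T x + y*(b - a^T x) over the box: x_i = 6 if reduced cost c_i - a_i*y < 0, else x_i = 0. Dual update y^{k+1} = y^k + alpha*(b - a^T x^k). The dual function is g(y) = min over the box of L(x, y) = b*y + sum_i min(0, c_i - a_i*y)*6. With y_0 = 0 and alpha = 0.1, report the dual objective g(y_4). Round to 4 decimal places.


Dual ascent for LP: min 6*x1 + 3*x2, 4*x1 + 2*x2 = 15, 0 <= x_i <= 6
Step 1: y^k = 0.0, reduced costs: (6.0, 3.0)
  x^k = (0.0, 0.0), subgradient = b - a^T x = 15.0
  y^{k+1} = 0.0 + 0.1*15.0 = 1.5
Step 2: y^k = 1.5, reduced costs: (0.0, 0.0)
  x^k = (0.0, 0.0), subgradient = b - a^T x = 15.0
  y^{k+1} = 1.5 + 0.1*15.0 = 3.0
Step 3: y^k = 3.0, reduced costs: (-6.0, -3.0)
  x^k = (6.0, 6.0), subgradient = b - a^T x = -21.0
  y^{k+1} = 3.0 + 0.1*-21.0 = 0.9
Step 4: y^k = 0.9, reduced costs: (2.4, 1.2)
  x^k = (0.0, 0.0), subgradient = b - a^T x = 15.0
  y^{k+1} = 0.9 + 0.1*15.0 = 2.4
Dual objective at y_4 = 2.4: reduced costs (-3.6, -1.8), box minimizer x = (6.0, 6.0)
g(y_4) = b*y + (c1 - a1*y)*x1 + (c2 - a2*y)*x2 = 15*2.4 + (-3.6)*6.0 + (-1.8)*6.0 = 36.0 - 21.6 - 10.8 = 3.6


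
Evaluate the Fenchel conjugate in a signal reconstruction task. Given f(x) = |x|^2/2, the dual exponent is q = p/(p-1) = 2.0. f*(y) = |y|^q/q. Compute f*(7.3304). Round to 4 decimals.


The conjugate exponent q satisfies 1/p + 1/q = 1.
p = 2, so q = 2/(2 - 1) = 2.0
|y|^q = 7.3304^2.0 = 53.7348
f*(7.3304) = 53.7348 / 2.0 = 26.8674


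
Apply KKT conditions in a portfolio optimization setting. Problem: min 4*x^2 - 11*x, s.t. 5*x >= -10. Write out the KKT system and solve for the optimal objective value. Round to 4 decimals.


Step 1: Try lambda = 0 (constraint inactive).
Stationarity: 2*4*x - 11 = 0
x* = 11/(2*4) = 1.375
Check constraint: 5*1.375 = 6.875 >= -10 -- satisfied.
Step 2: Compute optimal value.
f(x*) = 4*1.375^2 - 11*1.375 = -7.5625


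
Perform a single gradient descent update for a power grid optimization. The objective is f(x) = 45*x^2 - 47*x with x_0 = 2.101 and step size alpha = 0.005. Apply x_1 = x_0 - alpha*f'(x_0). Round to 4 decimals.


We compute the gradient at x_0 and apply the update.
f'(x) = 90*x - 47
f'(2.101) = 90*2.101 - 47 = 142.09
x_1 = 2.101 - 0.005*142.09 = 1.3906


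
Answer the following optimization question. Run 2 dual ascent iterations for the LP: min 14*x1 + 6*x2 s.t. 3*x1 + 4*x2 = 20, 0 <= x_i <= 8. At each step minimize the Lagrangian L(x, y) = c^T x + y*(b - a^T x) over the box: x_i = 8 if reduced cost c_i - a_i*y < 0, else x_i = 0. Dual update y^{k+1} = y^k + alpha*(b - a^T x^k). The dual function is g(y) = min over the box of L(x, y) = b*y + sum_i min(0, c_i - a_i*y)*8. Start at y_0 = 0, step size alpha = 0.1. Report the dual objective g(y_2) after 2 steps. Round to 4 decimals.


Dual ascent for LP: min 14*x1 + 6*x2, 3*x1 + 4*x2 = 20, 0 <= x_i <= 8
Step 1: y^k = 0.0, reduced costs: (14.0, 6.0)
  x^k = (0.0, 0.0), subgradient = b - a^T x = 20.0
  y^{k+1} = 0.0 + 0.1*20.0 = 2.0
Step 2: y^k = 2.0, reduced costs: (8.0, -2.0)
  x^k = (0.0, 8.0), subgradient = b - a^T x = -12.0
  y^{k+1} = 2.0 + 0.1*-12.0 = 0.8
Dual objective at y_2 = 0.8: reduced costs (11.6, 2.8), box minimizer x = (0.0, 0.0)
g(y_2) = b*y + (c1 - a1*y)*x1 + (c2 - a2*y)*x2 = 20*0.8 + 11.6*0.0 + 2.8*0.0 = 16.0 + 0.0 + 0.0 = 16.0


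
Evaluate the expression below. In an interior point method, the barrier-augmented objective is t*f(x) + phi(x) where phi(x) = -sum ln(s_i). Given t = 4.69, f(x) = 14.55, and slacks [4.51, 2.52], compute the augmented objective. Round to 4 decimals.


Step 1: Compute log-barrier.
ln values: [1.5063, 0.9243]
phi = -(1.5063 + 0.9243) = -2.4306
Step 2: Compute augmented objective.
t*f(x) = 4.69*14.55 = 68.2395
Total = 68.2395 - 2.4306 = 65.8089


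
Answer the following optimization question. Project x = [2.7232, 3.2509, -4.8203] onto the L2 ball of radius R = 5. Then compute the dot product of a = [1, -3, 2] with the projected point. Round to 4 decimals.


Step 1: Compute ||x|| (intermediates to 6 decimals).
||x|| = sqrt(2.7232^2 + 3.2509^2 + (-4.8203)^2) = 6.420238
Step 2: Project.
Since ||x|| > R, scale = R/||x|| = 5/6.420238 = 0.778787, proj(x) = scale * x
proj(x) = [2.120793, 2.531759, -3.753987]
Step 3: Dot product.
a^T * proj(x) = 1*2.120793 - 3*2.531759 + 2*(-3.753987) = -12.9825


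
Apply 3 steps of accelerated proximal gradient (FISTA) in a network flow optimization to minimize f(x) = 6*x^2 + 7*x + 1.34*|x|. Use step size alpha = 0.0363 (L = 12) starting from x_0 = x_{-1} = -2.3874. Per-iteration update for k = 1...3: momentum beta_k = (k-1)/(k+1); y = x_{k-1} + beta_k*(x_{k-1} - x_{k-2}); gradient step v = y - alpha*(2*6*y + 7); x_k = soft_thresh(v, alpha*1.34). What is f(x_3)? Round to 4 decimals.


FISTA on f(x) = 6*x^2 + 7*x + 1.34*|x|
L = 12, alpha = 0.0363
Iteration 1: beta = 0.0, y = -2.3874 + 0.0*(-2.3874 + 2.3874) = -2.3874
  grad(y) = -21.6488, v = y - alpha*grad = -1.6015
  prox(v) = soft_thresh(-1.6015, 0.0486) = -1.5529
Iteration 2: beta = 0.3333, y = -1.5529 + 0.3333*(-1.5529 + 2.3874) = -1.2747
  grad(y) = -8.2969, v = y - alpha*grad = -0.9736
  prox(v) = soft_thresh(-0.9736, 0.0486) = -0.9249
Iteration 3: beta = 0.5, y = -0.9249 + 0.5*(-0.9249 + 1.5529) = -0.6109
  grad(y) = -0.3312, v = y - alpha*grad = -0.5989
  prox(v) = soft_thresh(-0.5989, 0.0486) = -0.5503
f(x_3) = 6*(-0.5503)^2 + 7*(-0.5503) + 1.34*|-0.5503| = -1.2977


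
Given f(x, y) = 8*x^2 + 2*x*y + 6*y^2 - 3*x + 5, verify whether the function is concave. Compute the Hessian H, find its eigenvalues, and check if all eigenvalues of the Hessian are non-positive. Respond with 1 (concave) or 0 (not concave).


The Hessian of f(x,y) = 8*x^2 + 2*x*y + 6*y^2 - 3*x + 5 is:
H = [[16, 2], [2, 12]]
Trace = 16 + 12 = 28
Determinant = 16*12 - (2)^2 = 188
Discriminant = (28)^2 - 4*188 = 32.0
Eigenvalues: lambda_1 = 11.1716, lambda_2 = 16.8284
The function is not concave.

0


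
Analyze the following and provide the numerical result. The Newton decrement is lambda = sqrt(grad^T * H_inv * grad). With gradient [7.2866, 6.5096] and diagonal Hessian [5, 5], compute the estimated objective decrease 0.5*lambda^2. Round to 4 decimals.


Step 1: H is diagonal, so H^(-1) * g = [1.4573, 1.3019].
Step 2: g^T H^(-1) g = sum_i g_i^2 / H_ii
  = (7.2866)^2/5 + (6.5096)^2/5
  = 10.6189 + 8.475 = 19.0939
Step 3: Objective decrease = 0.5 * g^T H^(-1) g = 9.5469


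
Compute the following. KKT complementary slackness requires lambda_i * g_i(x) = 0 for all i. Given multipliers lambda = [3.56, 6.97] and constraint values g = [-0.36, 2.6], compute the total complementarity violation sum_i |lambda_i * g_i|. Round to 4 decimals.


KKT complementary slackness check:
lambda_1 * g_1 = 3.56 * -0.36 = -1.2816
lambda_2 * g_2 = 6.97 * 2.6 = 18.122
Total violation = 1.2816 + 18.122 = 19.4036


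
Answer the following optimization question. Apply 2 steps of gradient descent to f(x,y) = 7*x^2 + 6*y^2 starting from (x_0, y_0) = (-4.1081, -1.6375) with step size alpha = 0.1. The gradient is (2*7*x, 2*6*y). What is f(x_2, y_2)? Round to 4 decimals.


Gradient descent on f(x,y) = 7*x^2 + 6*y^2.
Starting point: (-4.1081, -1.6375), alpha = 0.1
Step 1: grad_x = 2*7*-4.1081 = -57.5134, grad_y = 2*6*-1.6375 = -19.65
  x_1 = -4.1081 - 0.1*-57.5134 = 1.6432
  y_1 = -1.6375 - 0.1*-19.65 = 0.3275
Step 2: grad_x = 2*7*1.6432 = 23.0054, grad_y = 2*6*0.3275 = 3.93
  x_2 = 1.6432 - 0.1*23.0054 = -0.6573
  y_2 = 0.3275 - 0.1*3.93 = -0.0655
f(-0.6573, -0.0655) = 7*(-0.6573)^2 + 6*(-0.0655)^2 = 3.05


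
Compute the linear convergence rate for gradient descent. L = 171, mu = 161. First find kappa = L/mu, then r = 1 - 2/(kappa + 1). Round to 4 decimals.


Step 1: Compute the condition number.
kappa = L/mu = 171/161 = 1.0621
Step 2: Compute the convergence rate.
r = 1 - 2/(kappa + 1) = 1 - 2*mu/(L + mu) = (L - mu)/(L + mu) = 10/332 = 0.0301


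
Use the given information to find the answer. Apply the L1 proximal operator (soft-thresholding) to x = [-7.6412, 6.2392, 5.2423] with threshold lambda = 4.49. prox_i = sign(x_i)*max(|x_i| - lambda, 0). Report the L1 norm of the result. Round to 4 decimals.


Soft-thresholding with lambda = 4.49:
prox(-7.6412) = sign(-7.6412)*max(|-7.6412| - 4.49, 0) = -3.1512
prox(6.2392) = sign(6.2392)*max(|6.2392| - 4.49, 0) = 1.7492
prox(5.2423) = sign(5.2423)*max(|5.2423| - 4.49, 0) = 0.7523
prox(x) = [-3.1512, 1.7492, 0.7523]
||prox(x)||_1 = 3.1512 + 1.7492 + 0.7523 = 5.6527


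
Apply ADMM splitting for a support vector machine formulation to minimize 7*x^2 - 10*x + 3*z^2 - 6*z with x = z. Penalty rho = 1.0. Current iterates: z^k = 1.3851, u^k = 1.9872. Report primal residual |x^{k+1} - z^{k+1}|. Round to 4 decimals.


ADMM iteration with rho = 1.0, z^k = 1.3851, u^k = 1.9872
Step 1: x-update.
Minimize 7*x^2 - 10*x + (1.0/2)*(x - 1.3851 + 1.9872)^2
FOC: (2*7 + 1.0)*x = 10 + 1.0*(1.3851 - 1.9872)
x^{k+1} = 0.6265
Step 2: z-update.
Minimize 3*z^2 - 6*z + (1.0/2)*(0.6265 - z + 1.9872)^2
FOC: (2*3 + 1.0)*z = 6 + 1.0*(0.6265 + 1.9872)
z^{k+1} = 1.2305
Step 3: u-update.
u^{k+1} = 1.9872 + 0.6265 - 1.2305 = 1.3832
Step 4: Primal residual = |0.6265 - 1.2305| = 0.604


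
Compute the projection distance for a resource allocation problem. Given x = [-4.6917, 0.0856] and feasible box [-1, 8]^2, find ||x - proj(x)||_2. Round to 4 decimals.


Project each component onto [-1, 8].
clip(-4.6917) = -1.0, clip(0.0856) = 0.0856
Projection = [-1.0, 0.0856]
Squared diffs: [13.6286, 0.0]
Distance = sqrt(13.6286) = 3.6917


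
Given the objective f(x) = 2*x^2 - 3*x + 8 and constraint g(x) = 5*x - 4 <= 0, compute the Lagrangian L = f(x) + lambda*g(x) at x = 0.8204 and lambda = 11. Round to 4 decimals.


Step 1: Evaluate f(x).
f(0.8204) = 2*0.8204^2 - 3*0.8204 + 8 = 6.8849
Step 2: Evaluate g(x).
g(0.8204) = 5*0.8204 - 4 = 0.102
Step 3: Compute Lagrangian.
L = 6.8849 + 11*0.102 = 8.0069


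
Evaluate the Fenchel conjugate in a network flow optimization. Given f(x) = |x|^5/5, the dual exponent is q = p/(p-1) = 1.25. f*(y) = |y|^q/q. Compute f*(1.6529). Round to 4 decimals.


The conjugate exponent q satisfies 1/p + 1/q = 1.
p = 5, so q = 5/(5 - 1) = 1.25
|y|^q = 1.6529^1.25 = 1.8742
f*(1.6529) = 1.8742 / 1.25 = 1.4993


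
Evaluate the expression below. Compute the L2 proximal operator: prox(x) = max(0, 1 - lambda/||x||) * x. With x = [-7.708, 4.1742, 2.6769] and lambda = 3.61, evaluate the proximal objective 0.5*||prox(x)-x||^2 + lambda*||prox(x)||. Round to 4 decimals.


Step 1: Compute ||x||.
||x|| = 9.1653
Step 2: Compute scaling factor.
scale = max(0, 1 - 3.61/9.1653) = 0.6061
Step 3: prox(x) = [-4.672, 2.5301, 1.6225]
||prox(x)|| = 5.5553
Step 4: Proximal objective.
0.5*||prox-x||^2 = 6.5161
lambda*||prox|| = 20.0546
Total = 26.5707


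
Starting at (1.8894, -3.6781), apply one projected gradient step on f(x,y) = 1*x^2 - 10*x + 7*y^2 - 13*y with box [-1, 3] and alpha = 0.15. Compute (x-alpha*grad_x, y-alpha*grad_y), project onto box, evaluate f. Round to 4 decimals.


Step 1: Compute gradient at (1.8894, -3.6781).
grad_x = 2*1*1.8894 - 10 = -6.2212
grad_y = 2*7*-3.6781 - 13 = -64.4934
Step 2: Gradient step.
x_raw = 1.8894 - 0.15*-6.2212 = 2.8226
y_raw = -3.6781 - 0.15*-64.4934 = 5.9959
Step 3: Project onto [-1, 3].
x_proj = clip(2.8226) = 2.8226
y_proj = clip(5.9959) = 3.0
Step 4: Evaluate f.
f(2.8226, 3.0) = 3.7412


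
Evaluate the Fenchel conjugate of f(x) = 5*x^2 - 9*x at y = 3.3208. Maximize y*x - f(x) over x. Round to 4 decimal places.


f*(y) = sup_x {y*x - a*x^2 - b*x} = sup_x {(y-b)*x - a*x^2}
FOC: (y - b) - 2a*x = 0 => x* = (y - b)/(2a)
x* = (3.3208 + 9)/(2*5) = 1.2321
f*(3.3208) = (y-b)^2/(4a) = (3.3208 + 9)^2/(4*5)
= 151.8021/20 = 7.5901


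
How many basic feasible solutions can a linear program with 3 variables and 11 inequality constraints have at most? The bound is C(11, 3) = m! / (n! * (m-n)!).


Each vertex corresponds to some choice of n active constraints out of m, so the number of vertices is at most C(m, n) = m! / (n!(m-n)!).
m = 11, n = 3
Numerator: 11 * 10 * 9
Denominator: 3! = 6
C(11, 3) = 165


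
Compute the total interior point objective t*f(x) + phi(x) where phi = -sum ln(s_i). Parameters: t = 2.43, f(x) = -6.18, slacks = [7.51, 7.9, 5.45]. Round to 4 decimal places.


Step 1: Compute log-barrier.
ln values: [2.0162, 2.0669, 1.6956]
phi = -(2.0162 + 2.0669 + 1.6956) = -5.7787
Step 2: Compute augmented objective.
t*f(x) = 2.43*-6.18 = -15.0174
Total = -15.0174 - 5.7787 = -20.7961


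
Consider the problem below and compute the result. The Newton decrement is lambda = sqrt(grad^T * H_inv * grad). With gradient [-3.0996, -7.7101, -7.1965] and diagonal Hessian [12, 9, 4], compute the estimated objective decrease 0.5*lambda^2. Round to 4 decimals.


Step 1: H is diagonal, so H^(-1) * g = [-0.2583, -0.8567, -1.7991].
Step 2: g^T H^(-1) g = sum_i g_i^2 / H_ii
  = (-3.0996)^2/12 + (-7.7101)^2/9 + (-7.1965)^2/4
  = 0.8006 + 6.6051 + 12.9474 = 20.3531
Step 3: Objective decrease = 0.5 * g^T H^(-1) g = 10.1766


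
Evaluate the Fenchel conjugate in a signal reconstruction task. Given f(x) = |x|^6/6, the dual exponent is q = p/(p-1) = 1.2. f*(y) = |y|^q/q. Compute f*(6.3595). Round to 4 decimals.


The conjugate exponent q satisfies 1/p + 1/q = 1.
p = 6, so q = 6/(6 - 1) = 1.2
|y|^q = 6.3595^1.2 = 9.2068
f*(6.3595) = 9.2068 / 1.2 = 7.6723


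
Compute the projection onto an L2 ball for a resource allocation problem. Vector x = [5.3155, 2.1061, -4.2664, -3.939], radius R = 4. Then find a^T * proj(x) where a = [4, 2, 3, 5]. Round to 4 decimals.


Step 1: Compute ||x|| (intermediates to 6 decimals).
||x|| = sqrt(5.3155^2 + 2.1061^2 + (-4.2664)^2 + (-3.939)^2) = 8.149116
Step 2: Project.
Since ||x|| > R, scale = R/||x|| = 4/8.149116 = 0.490851, proj(x) = scale * x
proj(x) = [2.609118, 1.033781, -2.094167, -1.933462]
Step 3: Dot product.
a^T * proj(x) = 4*2.609118 + 2*1.033781 + 3*(-2.094167) + 5*(-1.933462) = -3.4458


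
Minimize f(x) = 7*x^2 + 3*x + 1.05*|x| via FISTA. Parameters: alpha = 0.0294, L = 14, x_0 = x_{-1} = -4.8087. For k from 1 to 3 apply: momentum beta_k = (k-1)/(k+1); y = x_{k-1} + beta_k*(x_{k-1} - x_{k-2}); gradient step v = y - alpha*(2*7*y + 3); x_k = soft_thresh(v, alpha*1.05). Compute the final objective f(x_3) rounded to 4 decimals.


FISTA on f(x) = 7*x^2 + 3*x + 1.05*|x|
L = 14, alpha = 0.0294
Iteration 1: beta = 0.0, y = -4.8087 + 0.0*(-4.8087 + 4.8087) = -4.8087
  grad(y) = -64.3218, v = y - alpha*grad = -2.9176
  prox(v) = soft_thresh(-2.9176, 0.0309) = -2.8868
Iteration 2: beta = 0.3333, y = -2.8868 + 0.3333*(-2.8868 + 4.8087) = -2.2461
  grad(y) = -28.4458, v = y - alpha*grad = -1.4098
  prox(v) = soft_thresh(-1.4098, 0.0309) = -1.379
Iteration 3: beta = 0.5, y = -1.379 + 0.5*(-1.379 + 2.8868) = -0.625
  grad(y) = -5.7506, v = y - alpha*grad = -0.456
  prox(v) = soft_thresh(-0.456, 0.0309) = -0.4251
f(x_3) = 7*(-0.4251)^2 + 3*(-0.4251) + 1.05*|-0.4251| = 0.436


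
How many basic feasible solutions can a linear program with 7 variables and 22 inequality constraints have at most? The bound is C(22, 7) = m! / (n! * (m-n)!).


Each vertex corresponds to some choice of n active constraints out of m, so the number of vertices is at most C(m, n) = m! / (n!(m-n)!).
m = 22, n = 7
Numerator: 22 * 21 * 20 * 19 * 18 * 17 * 16
Denominator: 7! = 5040
C(22, 7) = 170544


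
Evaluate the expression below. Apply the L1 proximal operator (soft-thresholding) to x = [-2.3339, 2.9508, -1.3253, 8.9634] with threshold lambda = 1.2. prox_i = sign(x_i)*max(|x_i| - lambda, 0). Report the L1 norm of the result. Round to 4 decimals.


Soft-thresholding with lambda = 1.2:
prox(-2.3339) = sign(-2.3339)*max(|-2.3339| - 1.2, 0) = -1.1339
prox(2.9508) = sign(2.9508)*max(|2.9508| - 1.2, 0) = 1.7508
prox(-1.3253) = sign(-1.3253)*max(|-1.3253| - 1.2, 0) = -0.1253
prox(8.9634) = sign(8.9634)*max(|8.9634| - 1.2, 0) = 7.7634
prox(x) = [-1.1339, 1.7508, -0.1253, 7.7634]
||prox(x)||_1 = 1.1339 + 1.7508 + 0.1253 + 7.7634 = 10.7734


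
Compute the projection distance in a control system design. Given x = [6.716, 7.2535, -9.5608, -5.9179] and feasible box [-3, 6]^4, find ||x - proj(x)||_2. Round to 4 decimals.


Project each component onto [-3, 6].
clip(6.716) = 6.0, clip(7.2535) = 6.0, clip(-9.5608) = -3.0, clip(-5.9179) = -3.0
Projection = [6.0, 6.0, -3.0, -3.0]
Squared diffs: [0.5127, 1.5713, 43.0441, 8.5141]
Distance = sqrt(53.6422) = 7.3241


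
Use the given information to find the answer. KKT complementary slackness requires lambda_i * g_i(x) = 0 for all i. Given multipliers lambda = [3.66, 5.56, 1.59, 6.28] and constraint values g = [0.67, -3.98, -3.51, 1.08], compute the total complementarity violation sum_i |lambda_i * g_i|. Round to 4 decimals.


KKT complementary slackness check:
lambda_1 * g_1 = 3.66 * 0.67 = 2.4522
lambda_2 * g_2 = 5.56 * -3.98 = -22.1288
lambda_3 * g_3 = 1.59 * -3.51 = -5.5809
lambda_4 * g_4 = 6.28 * 1.08 = 6.7824
Total violation = 2.4522 + 22.1288 + 5.5809 + 6.7824 = 36.9443


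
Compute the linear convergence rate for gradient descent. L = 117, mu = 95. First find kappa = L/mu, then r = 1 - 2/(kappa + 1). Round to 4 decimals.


Step 1: Compute the condition number.
kappa = L/mu = 117/95 = 1.2316
Step 2: Compute the convergence rate.
r = 1 - 2/(kappa + 1) = 1 - 2*mu/(L + mu) = (L - mu)/(L + mu) = 22/212 = 0.1038


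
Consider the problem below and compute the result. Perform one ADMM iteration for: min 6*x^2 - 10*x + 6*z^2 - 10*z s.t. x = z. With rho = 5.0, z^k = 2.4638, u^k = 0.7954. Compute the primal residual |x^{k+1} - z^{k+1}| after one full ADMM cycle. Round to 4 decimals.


ADMM iteration with rho = 5.0, z^k = 2.4638, u^k = 0.7954
Step 1: x-update.
Minimize 6*x^2 - 10*x + (5.0/2)*(x - 2.4638 + 0.7954)^2
FOC: (2*6 + 5.0)*x = 10 + 5.0*(2.4638 - 0.7954)
x^{k+1} = 1.0789
Step 2: z-update.
Minimize 6*z^2 - 10*z + (5.0/2)*(1.0789 - z + 0.7954)^2
FOC: (2*6 + 5.0)*z = 10 + 5.0*(1.0789 + 0.7954)
z^{k+1} = 1.1395
Step 3: u-update.
u^{k+1} = 0.7954 + 1.0789 - 1.1395 = 0.7348
Step 4: Primal residual = |1.0789 - 1.1395| = 0.0606


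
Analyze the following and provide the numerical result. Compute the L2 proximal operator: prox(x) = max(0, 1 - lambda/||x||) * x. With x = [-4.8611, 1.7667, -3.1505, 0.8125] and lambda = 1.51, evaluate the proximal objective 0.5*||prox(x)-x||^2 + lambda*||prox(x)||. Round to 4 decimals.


Step 1: Compute ||x||.
||x|| = 6.1104
Step 2: Compute scaling factor.
scale = max(0, 1 - 1.51/6.1104) = 0.7529
Step 3: prox(x) = [-3.6598, 1.3301, -2.372, 0.6117]
||prox(x)|| = 4.6004
Step 4: Proximal objective.
0.5*||prox-x||^2 = 1.1401
lambda*||prox|| = 6.9466
Total = 8.0867


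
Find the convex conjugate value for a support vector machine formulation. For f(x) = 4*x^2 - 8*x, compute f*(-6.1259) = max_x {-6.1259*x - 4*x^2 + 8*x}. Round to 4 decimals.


f*(y) = sup_x {y*x - a*x^2 - b*x} = sup_x {(y-b)*x - a*x^2}
FOC: (y - b) - 2a*x = 0 => x* = (y - b)/(2a)
x* = (-6.1259 + 8)/(2*4) = 0.2343
f*(-6.1259) = (y-b)^2/(4a) = (-6.1259 + 8)^2/(4*4)
= 3.5123/16 = 0.2195


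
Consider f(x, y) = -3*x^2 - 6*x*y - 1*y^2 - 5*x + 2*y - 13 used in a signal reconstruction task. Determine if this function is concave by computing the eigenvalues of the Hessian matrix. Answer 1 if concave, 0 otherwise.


The Hessian of f(x,y) = -3*x^2 - 6*x*y - 1*y^2 - 5*x + 2*y - 13 is:
H = [[-6, -6], [-6, -2]]
Trace = -6 - 2 = -8
Determinant = -6*-2 - (-6)^2 = -24
Discriminant = (-8)^2 - 4*-24 = 160.0
Eigenvalues: lambda_1 = -10.3246, lambda_2 = 2.3246
The function is not concave.

0


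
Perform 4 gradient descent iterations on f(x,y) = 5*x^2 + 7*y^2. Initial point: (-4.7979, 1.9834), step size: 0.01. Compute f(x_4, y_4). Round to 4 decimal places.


Gradient descent on f(x,y) = 5*x^2 + 7*y^2.
Starting point: (-4.7979, 1.9834), alpha = 0.01
Step 1: grad_x = 2*5*-4.7979 = -47.979, grad_y = 2*7*1.9834 = 27.7676
  x_1 = -4.7979 - 0.01*-47.979 = -4.3181
  y_1 = 1.9834 - 0.01*27.7676 = 1.7057
Step 2: grad_x = 2*5*-4.3181 = -43.1811, grad_y = 2*7*1.7057 = 23.8801
  x_2 = -4.3181 - 0.01*-43.1811 = -3.8863
  y_2 = 1.7057 - 0.01*23.8801 = 1.4669
Step 3: grad_x = 2*5*-3.8863 = -38.863, grad_y = 2*7*1.4669 = 20.5369
  x_3 = -3.8863 - 0.01*-38.863 = -3.4977
  y_3 = 1.4669 - 0.01*20.5369 = 1.2616
Step 4: grad_x = 2*5*-3.4977 = -34.9767, grad_y = 2*7*1.2616 = 17.6617
  x_4 = -3.4977 - 0.01*-34.9767 = -3.1479
  y_4 = 1.2616 - 0.01*17.6617 = 1.0849
f(-3.1479, 1.0849) = 5*(-3.1479)^2 + 7*1.0849^2 = 57.786


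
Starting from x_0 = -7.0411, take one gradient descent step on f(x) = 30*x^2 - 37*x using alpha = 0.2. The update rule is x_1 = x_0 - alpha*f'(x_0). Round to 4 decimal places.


We compute the gradient at x_0 and apply the update.
f'(x) = 60*x - 37
f'(-7.0411) = 60*-7.0411 - 37 = -459.466
x_1 = -7.0411 - 0.2*-459.466 = 84.8521


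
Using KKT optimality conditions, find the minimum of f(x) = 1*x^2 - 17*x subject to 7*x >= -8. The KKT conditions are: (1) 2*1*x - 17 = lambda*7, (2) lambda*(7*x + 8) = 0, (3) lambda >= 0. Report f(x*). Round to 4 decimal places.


Step 1: Try lambda = 0 (constraint inactive).
Stationarity: 2*1*x - 17 = 0
x* = 17/(2*1) = 8.5
Check constraint: 7*8.5 = 59.5 >= -8 -- satisfied.
Step 2: Compute optimal value.
f(x*) = 1*8.5^2 - 17*8.5 = -72.25


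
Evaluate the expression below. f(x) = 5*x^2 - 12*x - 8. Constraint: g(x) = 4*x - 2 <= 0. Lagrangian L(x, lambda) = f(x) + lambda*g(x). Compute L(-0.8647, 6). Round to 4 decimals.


Step 1: Evaluate f(x).
f(-0.8647) = 5*(-0.8647)^2 - 12*(-0.8647) - 8 = 6.1149
Step 2: Evaluate g(x).
g(-0.8647) = 4*-0.8647 - 2 = -5.4588
Step 3: Compute Lagrangian.
L = 6.1149 + 6*-5.4588 = -26.6379


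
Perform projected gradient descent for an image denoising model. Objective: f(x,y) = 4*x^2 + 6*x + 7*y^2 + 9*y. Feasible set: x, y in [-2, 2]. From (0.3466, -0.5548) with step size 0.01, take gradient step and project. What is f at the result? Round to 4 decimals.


Step 1: Compute gradient at (0.3466, -0.5548).
grad_x = 2*4*0.3466 + 6 = 8.7728
grad_y = 2*7*-0.5548 + 9 = 1.2328
Step 2: Gradient step.
x_raw = 0.3466 - 0.01*8.7728 = 0.2589
y_raw = -0.5548 - 0.01*1.2328 = -0.5671
Step 3: Project onto [-2, 2].
x_proj = clip(0.2589) = 0.2589
y_proj = clip(-0.5671) = -0.5671
Step 4: Evaluate f.
f(0.2589, -0.5671) = -1.0314


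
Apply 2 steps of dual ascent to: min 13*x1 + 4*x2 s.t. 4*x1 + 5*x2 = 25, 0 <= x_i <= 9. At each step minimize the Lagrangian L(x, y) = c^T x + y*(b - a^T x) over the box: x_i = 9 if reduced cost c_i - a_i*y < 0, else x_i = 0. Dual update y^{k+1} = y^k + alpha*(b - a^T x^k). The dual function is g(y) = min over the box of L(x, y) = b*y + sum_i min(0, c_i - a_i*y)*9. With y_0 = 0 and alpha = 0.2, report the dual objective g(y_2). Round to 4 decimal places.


Dual ascent for LP: min 13*x1 + 4*x2, 4*x1 + 5*x2 = 25, 0 <= x_i <= 9
Step 1: y^k = 0.0, reduced costs: (13.0, 4.0)
  x^k = (0.0, 0.0), subgradient = b - a^T x = 25.0
  y^{k+1} = 0.0 + 0.2*25.0 = 5.0
Step 2: y^k = 5.0, reduced costs: (-7.0, -21.0)
  x^k = (9.0, 9.0), subgradient = b - a^T x = -56.0
  y^{k+1} = 5.0 + 0.2*-56.0 = -6.2
Dual objective at y_2 = -6.2: reduced costs (37.8, 35.0), box minimizer x = (0.0, 0.0)
g(y_2) = b*y + (c1 - a1*y)*x1 + (c2 - a2*y)*x2 = 25*(-6.2) + 37.8*0.0 + 35.0*0.0 = -155.0 + 0.0 + 0.0 = -155.0


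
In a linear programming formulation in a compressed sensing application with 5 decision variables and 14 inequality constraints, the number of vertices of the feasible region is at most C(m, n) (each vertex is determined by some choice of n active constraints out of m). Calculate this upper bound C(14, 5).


Each vertex corresponds to some choice of n active constraints out of m, so the number of vertices is at most C(m, n) = m! / (n!(m-n)!).
m = 14, n = 5
Numerator: 14 * 13 * 12 * 11 * 10
Denominator: 5! = 120
C(14, 5) = 2002


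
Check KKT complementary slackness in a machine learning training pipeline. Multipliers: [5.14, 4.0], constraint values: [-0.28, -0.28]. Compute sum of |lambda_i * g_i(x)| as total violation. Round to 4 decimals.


KKT complementary slackness check:
lambda_1 * g_1 = 5.14 * -0.28 = -1.4392
lambda_2 * g_2 = 4.0 * -0.28 = -1.12
Total violation = 1.4392 + 1.12 = 2.5592


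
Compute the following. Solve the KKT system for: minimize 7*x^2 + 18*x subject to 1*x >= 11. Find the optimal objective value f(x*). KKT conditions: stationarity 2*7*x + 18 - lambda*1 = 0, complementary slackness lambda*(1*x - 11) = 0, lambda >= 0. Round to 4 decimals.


Step 1: Try lambda = 0 (constraint inactive).
x_unc = -18/(2*7) = -1.2857
Check: 1*-1.2857 = -1.2857 < 11 -- violated!
Step 2: Constraint must be active: 1*x = 11
x* = 11/1 = 11.0
lambda = (2*7*11.0 + 18)/1 = 172.0
Step 3: Compute optimal value.
f(x*) = 7*11.0^2 + 18*11.0 = 1045.0


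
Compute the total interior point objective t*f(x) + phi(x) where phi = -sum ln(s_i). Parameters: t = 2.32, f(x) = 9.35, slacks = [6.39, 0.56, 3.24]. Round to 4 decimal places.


Step 1: Compute log-barrier.
ln values: [1.8547, -0.5798, 1.1756]
phi = -(1.8547 - 0.5798 + 1.1756) = -2.4505
Step 2: Compute augmented objective.
t*f(x) = 2.32*9.35 = 21.692
Total = 21.692 - 2.4505 = 19.2415


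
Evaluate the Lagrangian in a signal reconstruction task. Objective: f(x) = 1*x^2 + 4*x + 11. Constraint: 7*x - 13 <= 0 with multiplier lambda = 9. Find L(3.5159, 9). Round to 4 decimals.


Step 1: Evaluate f(x).
f(3.5159) = 1*3.5159^2 + 4*3.5159 + 11 = 37.4252
Step 2: Evaluate g(x).
g(3.5159) = 7*3.5159 - 13 = 11.6113
Step 3: Compute Lagrangian.
L = 37.4252 + 9*11.6113 = 141.9269


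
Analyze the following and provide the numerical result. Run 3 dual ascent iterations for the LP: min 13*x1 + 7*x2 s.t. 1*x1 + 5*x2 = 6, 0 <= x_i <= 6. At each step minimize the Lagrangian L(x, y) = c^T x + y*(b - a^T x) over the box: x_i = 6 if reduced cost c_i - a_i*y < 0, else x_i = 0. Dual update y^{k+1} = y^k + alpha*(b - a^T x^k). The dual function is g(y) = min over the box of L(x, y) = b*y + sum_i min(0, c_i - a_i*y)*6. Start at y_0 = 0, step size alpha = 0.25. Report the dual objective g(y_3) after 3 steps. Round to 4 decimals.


Dual ascent for LP: min 13*x1 + 7*x2, 1*x1 + 5*x2 = 6, 0 <= x_i <= 6
Step 1: y^k = 0.0, reduced costs: (13.0, 7.0)
  x^k = (0.0, 0.0), subgradient = b - a^T x = 6.0
  y^{k+1} = 0.0 + 0.25*6.0 = 1.5
Step 2: y^k = 1.5, reduced costs: (11.5, -0.5)
  x^k = (0.0, 6.0), subgradient = b - a^T x = -24.0
  y^{k+1} = 1.5 + 0.25*-24.0 = -4.5
Step 3: y^k = -4.5, reduced costs: (17.5, 29.5)
  x^k = (0.0, 0.0), subgradient = b - a^T x = 6.0
  y^{k+1} = -4.5 + 0.25*6.0 = -3.0
Dual objective at y_3 = -3.0: reduced costs (16.0, 22.0), box minimizer x = (0.0, 0.0)
g(y_3) = b*y + (c1 - a1*y)*x1 + (c2 - a2*y)*x2 = 6*(-3.0) + 16.0*0.0 + 22.0*0.0 = -18.0 + 0.0 + 0.0 = -18.0


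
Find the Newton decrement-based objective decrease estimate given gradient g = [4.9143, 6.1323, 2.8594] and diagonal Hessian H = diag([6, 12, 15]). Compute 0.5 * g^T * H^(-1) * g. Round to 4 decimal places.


Step 1: H is diagonal, so H^(-1) * g = [0.8191, 0.511, 0.1906].
Step 2: g^T H^(-1) g = sum_i g_i^2 / H_ii
  = (4.9143)^2/6 + (6.1323)^2/12 + (2.8594)^2/15
  = 4.0251 + 3.1338 + 0.5451 = 7.7039
Step 3: Objective decrease = 0.5 * g^T H^(-1) g = 3.8519


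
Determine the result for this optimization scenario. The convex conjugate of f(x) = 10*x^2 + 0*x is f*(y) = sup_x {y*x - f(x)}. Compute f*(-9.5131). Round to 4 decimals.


f*(y) = sup_x {y*x - a*x^2 - b*x} = sup_x {(y-b)*x - a*x^2}
FOC: (y - b) - 2a*x = 0 => x* = (y - b)/(2a)
x* = (-9.5131 - 0)/(2*10) = -0.4757
f*(-9.5131) = (y-b)^2/(4a) = (-9.5131 - 0)^2/(4*10)
= 90.4991/40 = 2.2625


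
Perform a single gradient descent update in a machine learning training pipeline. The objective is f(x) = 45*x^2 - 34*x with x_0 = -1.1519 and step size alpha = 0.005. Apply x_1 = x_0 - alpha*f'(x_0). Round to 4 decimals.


We compute the gradient at x_0 and apply the update.
f'(x) = 90*x - 34
f'(-1.1519) = 90*-1.1519 - 34 = -137.671
x_1 = -1.1519 - 0.005*-137.671 = -0.4635


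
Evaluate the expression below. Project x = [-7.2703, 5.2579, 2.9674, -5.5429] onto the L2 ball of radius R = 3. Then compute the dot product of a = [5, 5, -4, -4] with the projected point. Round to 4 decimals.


Step 1: Compute ||x|| (intermediates to 6 decimals).
||x|| = sqrt((-7.2703)^2 + 5.2579^2 + 2.9674^2 + (-5.5429)^2) = 10.955911
Step 2: Project.
Since ||x|| > R, scale = R/||x|| = 3/10.955911 = 0.273825, proj(x) = scale * x
proj(x) = [-1.99079, 1.439744, 0.812548, -1.517785]
Step 3: Dot product.
a^T * proj(x) = 5*(-1.99079) + 5*1.439744 - 4*0.812548 - 4*(-1.517785) = 0.0657


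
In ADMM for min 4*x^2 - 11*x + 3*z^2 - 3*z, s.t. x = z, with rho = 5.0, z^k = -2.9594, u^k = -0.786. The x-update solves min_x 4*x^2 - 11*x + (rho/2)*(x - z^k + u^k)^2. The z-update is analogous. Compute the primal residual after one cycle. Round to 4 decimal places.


ADMM iteration with rho = 5.0, z^k = -2.9594, u^k = -0.786
Step 1: x-update.
Minimize 4*x^2 - 11*x + (5.0/2)*(x + 2.9594 - 0.786)^2
FOC: (2*4 + 5.0)*x = 11 + 5.0*(-2.9594 + 0.786)
x^{k+1} = 0.0102
Step 2: z-update.
Minimize 3*z^2 - 3*z + (5.0/2)*(0.0102 - z - 0.786)^2
FOC: (2*3 + 5.0)*z = 3 + 5.0*(0.0102 - 0.786)
z^{k+1} = -0.0799
Step 3: u-update.
u^{k+1} = -0.786 + 0.0102 + 0.0799 = -0.6959
Step 4: Primal residual = |0.0102 + 0.0799| = 0.0901


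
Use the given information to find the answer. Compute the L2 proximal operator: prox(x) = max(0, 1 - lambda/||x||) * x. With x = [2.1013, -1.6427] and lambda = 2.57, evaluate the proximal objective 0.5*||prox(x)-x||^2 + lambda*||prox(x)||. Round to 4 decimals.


Step 1: Compute ||x||.
||x|| = 2.6672
Step 2: Compute scaling factor.
scale = max(0, 1 - 2.57/2.6672) = 0.0364
Step 3: prox(x) = [0.0766, -0.0599]
||prox(x)|| = 0.0972
Step 4: Proximal objective.
0.5*||prox-x||^2 = 3.3025
lambda*||prox|| = 0.2498
Total = 3.5522


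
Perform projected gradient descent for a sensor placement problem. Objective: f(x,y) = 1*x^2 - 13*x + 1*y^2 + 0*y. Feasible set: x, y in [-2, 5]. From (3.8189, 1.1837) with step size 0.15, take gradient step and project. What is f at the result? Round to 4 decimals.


Step 1: Compute gradient at (3.8189, 1.1837).
grad_x = 2*1*3.8189 - 13 = -5.3622
grad_y = 2*1*1.1837 + 0 = 2.3674
Step 2: Gradient step.
x_raw = 3.8189 - 0.15*-5.3622 = 4.6232
y_raw = 1.1837 - 0.15*2.3674 = 0.8286
Step 3: Project onto [-2, 5].
x_proj = clip(4.6232) = 4.6232
y_proj = clip(0.8286) = 0.8286
Step 4: Evaluate f.
f(4.6232, 0.8286) = -38.0412


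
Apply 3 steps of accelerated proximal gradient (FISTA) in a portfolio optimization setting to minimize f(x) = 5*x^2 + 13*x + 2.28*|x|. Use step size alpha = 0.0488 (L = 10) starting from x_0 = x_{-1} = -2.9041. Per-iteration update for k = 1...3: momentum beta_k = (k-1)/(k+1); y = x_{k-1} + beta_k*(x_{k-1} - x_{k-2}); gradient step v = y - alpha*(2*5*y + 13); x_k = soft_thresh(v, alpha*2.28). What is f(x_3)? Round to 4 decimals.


FISTA on f(x) = 5*x^2 + 13*x + 2.28*|x|
L = 10, alpha = 0.0488
Iteration 1: beta = 0.0, y = -2.9041 + 0.0*(-2.9041 + 2.9041) = -2.9041
  grad(y) = -16.041, v = y - alpha*grad = -2.1213
  prox(v) = soft_thresh(-2.1213, 0.1113) = -2.01
Iteration 2: beta = 0.3333, y = -2.01 + 0.3333*(-2.01 + 2.9041) = -1.712
  grad(y) = -4.1201, v = y - alpha*grad = -1.511
  prox(v) = soft_thresh(-1.511, 0.1113) = -1.3997
Iteration 3: beta = 0.5, y = -1.3997 + 0.5*(-1.3997 + 2.01) = -1.0945
  grad(y) = 2.0549, v = y - alpha*grad = -1.1948
  prox(v) = soft_thresh(-1.1948, 0.1113) = -1.0835
f(x_3) = 5*(-1.0835)^2 + 13*(-1.0835) + 2.28*|-1.0835| = -5.7453
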